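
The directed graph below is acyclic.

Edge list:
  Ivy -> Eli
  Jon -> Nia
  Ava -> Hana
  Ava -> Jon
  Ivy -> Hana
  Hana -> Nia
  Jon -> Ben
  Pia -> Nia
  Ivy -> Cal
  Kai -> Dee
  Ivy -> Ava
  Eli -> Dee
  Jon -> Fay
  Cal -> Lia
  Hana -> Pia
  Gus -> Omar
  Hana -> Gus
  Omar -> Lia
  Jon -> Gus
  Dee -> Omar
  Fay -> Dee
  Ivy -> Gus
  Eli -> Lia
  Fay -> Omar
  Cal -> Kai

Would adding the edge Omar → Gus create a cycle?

Yes

Adding Omar→Gus creates a cycle iff Gus can already reach Omar.
Path from Gus: Gus → Omar.
So Gus → … → Omar → Gus is a cycle.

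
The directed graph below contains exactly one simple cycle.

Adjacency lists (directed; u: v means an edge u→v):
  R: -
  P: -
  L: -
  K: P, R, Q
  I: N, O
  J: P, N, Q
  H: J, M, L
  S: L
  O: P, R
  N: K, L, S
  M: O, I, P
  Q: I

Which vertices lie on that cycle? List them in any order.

DFS with gray/black marking from N:
N gray
  K gray
    P gray
    P black
    R gray
    R black
    Q gray
      I gray
        I→N: N is gray → back edge
Back edge closes the cycle N → K → Q → I → N; its vertices are {I, K, N, Q}.

I, K, N, Q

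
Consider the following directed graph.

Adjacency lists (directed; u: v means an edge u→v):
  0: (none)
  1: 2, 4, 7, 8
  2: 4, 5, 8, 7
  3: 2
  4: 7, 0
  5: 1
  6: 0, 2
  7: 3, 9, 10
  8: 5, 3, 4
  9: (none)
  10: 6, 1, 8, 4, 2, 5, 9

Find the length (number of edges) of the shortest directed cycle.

3

For each vertex v, BFS finds the shortest path from v back to v.
The shortest such closed walk is 10 → 4 → 7 → 10, length 3.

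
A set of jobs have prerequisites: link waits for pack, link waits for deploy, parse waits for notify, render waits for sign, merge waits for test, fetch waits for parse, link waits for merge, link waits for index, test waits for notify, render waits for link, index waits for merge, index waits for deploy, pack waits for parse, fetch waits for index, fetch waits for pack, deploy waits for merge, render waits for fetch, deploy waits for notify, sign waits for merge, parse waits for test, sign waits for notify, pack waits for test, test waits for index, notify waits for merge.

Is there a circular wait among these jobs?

Yes

DFS with white/gray/black marking, starting from deploy:
deploy gray
  notify gray
    merge gray
      test gray
        test→notify: notify is gray → back edge
Back edge found, so a cycle exists: notify → merge → test → notify.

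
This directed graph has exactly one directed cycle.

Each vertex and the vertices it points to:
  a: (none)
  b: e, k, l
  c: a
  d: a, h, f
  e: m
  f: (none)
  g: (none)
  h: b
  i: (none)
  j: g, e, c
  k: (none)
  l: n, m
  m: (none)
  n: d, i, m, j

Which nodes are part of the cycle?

b, d, h, l, n

DFS with gray/black marking from n:
n gray
  d gray
    a gray
    a black
    h gray
      b gray
        e gray
          m gray
          m black
        e black
        k gray
        k black
        l gray
          l→n: n is gray → back edge
Back edge closes the cycle n → d → h → b → l → n; its vertices are {b, d, h, l, n}.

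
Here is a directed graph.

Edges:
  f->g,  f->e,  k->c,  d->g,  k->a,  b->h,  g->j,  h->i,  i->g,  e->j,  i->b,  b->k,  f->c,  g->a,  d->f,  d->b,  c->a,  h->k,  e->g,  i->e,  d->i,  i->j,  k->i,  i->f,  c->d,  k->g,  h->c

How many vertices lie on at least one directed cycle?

7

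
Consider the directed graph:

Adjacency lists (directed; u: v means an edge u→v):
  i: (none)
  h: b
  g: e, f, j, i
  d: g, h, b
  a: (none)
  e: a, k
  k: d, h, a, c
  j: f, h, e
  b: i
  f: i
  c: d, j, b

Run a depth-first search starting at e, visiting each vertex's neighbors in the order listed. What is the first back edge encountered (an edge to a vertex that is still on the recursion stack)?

g->e

DFS from e (visiting each vertex's neighbors in the order listed); mark gray on enter, black on exit:
e gray
  a gray
  a black
  k gray
    d gray
      g gray
        g→e: e is gray → back edge
First back edge: g → e.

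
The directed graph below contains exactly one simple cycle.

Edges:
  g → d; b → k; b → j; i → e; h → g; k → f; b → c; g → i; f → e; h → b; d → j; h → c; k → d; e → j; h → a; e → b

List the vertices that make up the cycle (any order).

DFS with gray/black marking from b:
b gray
  j gray
  j black
  c gray
  c black
  k gray
    f gray
      e gray
        e→j: j black — skip
        e→b: b is gray → back edge
Back edge closes the cycle b → k → f → e → b; its vertices are {b, e, f, k}.

b, e, f, k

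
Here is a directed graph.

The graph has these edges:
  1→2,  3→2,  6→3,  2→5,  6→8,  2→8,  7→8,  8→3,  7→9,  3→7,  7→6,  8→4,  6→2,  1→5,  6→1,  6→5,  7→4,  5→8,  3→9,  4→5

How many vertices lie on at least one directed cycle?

8

A vertex is on a directed cycle iff it belongs to a strongly connected component of size ≥ 2 (or has a self-loop).
The vertices on cycles are {1, 2, 3, 4, 5, 6, 7, 8} — 8 in total.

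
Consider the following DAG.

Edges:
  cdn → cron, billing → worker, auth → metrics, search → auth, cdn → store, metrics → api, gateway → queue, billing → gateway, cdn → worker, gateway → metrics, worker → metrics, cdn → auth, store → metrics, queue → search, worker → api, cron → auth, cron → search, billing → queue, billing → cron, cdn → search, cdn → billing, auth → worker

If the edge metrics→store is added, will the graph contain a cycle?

Yes

Adding metrics→store creates a cycle iff store can already reach metrics.
Path from store: store → metrics.
So store → … → metrics → store is a cycle.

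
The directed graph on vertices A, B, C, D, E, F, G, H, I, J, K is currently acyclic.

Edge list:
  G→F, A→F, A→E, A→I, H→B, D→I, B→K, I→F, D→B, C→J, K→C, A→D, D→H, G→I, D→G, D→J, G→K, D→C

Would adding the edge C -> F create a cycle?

No

Adding C→F creates a cycle iff F can already reach C.
Explore from F: no path reaches C. The graph stays acyclic.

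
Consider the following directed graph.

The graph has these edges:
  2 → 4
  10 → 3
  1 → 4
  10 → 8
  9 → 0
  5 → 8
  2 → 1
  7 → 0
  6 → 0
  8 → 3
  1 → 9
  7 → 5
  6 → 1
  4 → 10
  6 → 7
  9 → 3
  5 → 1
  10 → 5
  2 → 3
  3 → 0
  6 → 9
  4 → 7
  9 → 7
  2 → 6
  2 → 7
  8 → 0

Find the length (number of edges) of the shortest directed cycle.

4

For each vertex v, BFS finds the shortest path from v back to v.
The shortest such closed walk is 4 → 7 → 5 → 1 → 4, length 4.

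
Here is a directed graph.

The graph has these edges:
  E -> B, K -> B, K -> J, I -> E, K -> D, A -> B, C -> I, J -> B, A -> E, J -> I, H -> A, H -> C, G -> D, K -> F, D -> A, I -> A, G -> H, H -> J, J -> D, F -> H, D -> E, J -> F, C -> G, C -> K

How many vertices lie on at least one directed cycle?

6

A vertex is on a directed cycle iff it belongs to a strongly connected component of size ≥ 2 (or has a self-loop).
The vertices on cycles are {C, F, G, H, J, K} — 6 in total.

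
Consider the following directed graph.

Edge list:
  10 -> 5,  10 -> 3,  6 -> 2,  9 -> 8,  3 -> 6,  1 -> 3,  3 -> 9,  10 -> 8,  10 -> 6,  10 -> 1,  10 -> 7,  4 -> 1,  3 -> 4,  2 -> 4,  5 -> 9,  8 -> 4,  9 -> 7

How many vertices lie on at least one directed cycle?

A vertex is on a directed cycle iff it belongs to a strongly connected component of size ≥ 2 (or has a self-loop).
The vertices on cycles are {1, 2, 3, 4, 6, 8, 9} — 7 in total.

7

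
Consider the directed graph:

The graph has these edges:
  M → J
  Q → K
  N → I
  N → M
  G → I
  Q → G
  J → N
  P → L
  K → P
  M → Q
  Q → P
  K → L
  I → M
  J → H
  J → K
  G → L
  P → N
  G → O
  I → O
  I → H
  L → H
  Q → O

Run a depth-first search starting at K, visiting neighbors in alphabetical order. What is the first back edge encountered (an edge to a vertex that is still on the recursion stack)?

J->K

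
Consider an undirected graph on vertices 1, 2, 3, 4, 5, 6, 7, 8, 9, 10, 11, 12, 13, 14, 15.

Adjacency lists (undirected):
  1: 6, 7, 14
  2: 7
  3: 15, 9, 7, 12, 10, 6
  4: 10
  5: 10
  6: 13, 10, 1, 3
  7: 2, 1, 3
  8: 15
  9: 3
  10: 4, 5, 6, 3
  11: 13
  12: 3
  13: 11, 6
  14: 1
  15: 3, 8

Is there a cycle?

DFS, tracking each vertex's parent; an edge to a visited non-parent vertex closes a cycle.
Start from 3:
visit 3 (parent –)
  visit 15 (parent 3)
    15–3: parent, skip
    visit 8 (parent 15)
      8–15: parent, skip
  visit 9 (parent 3)
    9–3: parent, skip
  visit 7 (parent 3)
    visit 2 (parent 7)
      2–7: parent, skip
    visit 1 (parent 7)
      visit 6 (parent 1)
        visit 13 (parent 6)
          visit 11 (parent 13)
            11–13: parent, skip
          13–6: parent, skip
        visit 10 (parent 6)
          visit 4 (parent 10)
            4–10: parent, skip
          visit 5 (parent 10)
            5–10: parent, skip
          10–6: parent, skip
          10–3: 3 visited and ≠ parent → cycle
Cycle: 3 – 7 – 1 – 6 – 10 – 3.

Yes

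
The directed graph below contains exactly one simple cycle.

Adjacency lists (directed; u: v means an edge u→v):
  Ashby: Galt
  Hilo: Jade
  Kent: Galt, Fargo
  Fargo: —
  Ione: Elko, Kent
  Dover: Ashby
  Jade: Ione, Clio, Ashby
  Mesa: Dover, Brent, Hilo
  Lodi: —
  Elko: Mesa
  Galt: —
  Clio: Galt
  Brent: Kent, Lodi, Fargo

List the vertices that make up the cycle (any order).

DFS with gray/black marking from Elko:
Elko gray
  Mesa gray
    Dover gray
      Ashby gray
        Galt gray
        Galt black
      Ashby black
    Dover black
    Brent gray
      Kent gray
        Kent→Galt: Galt black — skip
        Fargo gray
        Fargo black
      Kent black
      Lodi gray
      Lodi black
      Brent→Fargo: Fargo black — skip
    Brent black
    Hilo gray
      Jade gray
        Ione gray
          Ione→Elko: Elko is gray → back edge
Back edge closes the cycle Elko → Mesa → Hilo → Jade → Ione → Elko; its vertices are {Elko, Hilo, Ione, Jade, Mesa}.

Elko, Hilo, Ione, Jade, Mesa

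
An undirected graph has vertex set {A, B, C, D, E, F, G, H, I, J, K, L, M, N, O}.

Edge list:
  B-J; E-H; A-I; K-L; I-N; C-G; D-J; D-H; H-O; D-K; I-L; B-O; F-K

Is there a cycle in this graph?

Yes

DFS, tracking each vertex's parent; an edge to a visited non-parent vertex closes a cycle.
Start from C:
visit C (parent –)
  visit G (parent C)
    G–C: parent, skip
visit A (parent –)
  visit I (parent A)
    visit L (parent I)
      L–I: parent, skip
      visit K (parent L)
        visit D (parent K)
          D–K: parent, skip
          visit J (parent D)
            visit B (parent J)
              visit O (parent B)
                visit H (parent O)
                  visit E (parent H)
                    E–H: parent, skip
                  H–O: parent, skip
                  H–D: D visited and ≠ parent → cycle
Cycle: D – J – B – O – H – D.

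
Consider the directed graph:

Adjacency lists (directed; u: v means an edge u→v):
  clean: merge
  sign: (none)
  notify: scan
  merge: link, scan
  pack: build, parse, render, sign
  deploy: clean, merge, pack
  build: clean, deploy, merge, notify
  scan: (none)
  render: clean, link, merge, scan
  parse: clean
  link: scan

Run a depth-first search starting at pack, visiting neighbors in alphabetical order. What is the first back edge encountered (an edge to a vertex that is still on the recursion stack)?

DFS from pack (visiting neighbors in alphabetical order); mark gray on enter, black on exit:
pack gray
  build gray
    clean gray
      merge gray
        link gray
          scan gray
          scan black
        link black
        merge→scan: scan black — skip
      merge black
    clean black
    deploy gray
      deploy→clean: clean black — skip
      deploy→merge: merge black — skip
      deploy→pack: pack is gray → back edge
First back edge: deploy → pack.

deploy→pack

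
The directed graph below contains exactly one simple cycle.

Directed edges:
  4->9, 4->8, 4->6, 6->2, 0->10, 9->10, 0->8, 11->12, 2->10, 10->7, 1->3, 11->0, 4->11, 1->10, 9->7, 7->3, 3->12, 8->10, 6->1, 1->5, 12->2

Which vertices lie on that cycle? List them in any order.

2, 3, 7, 10, 12

DFS with gray/black marking from 3:
3 gray
  12 gray
    2 gray
      10 gray
        7 gray
          7→3: 3 is gray → back edge
Back edge closes the cycle 3 → 12 → 2 → 10 → 7 → 3; its vertices are {2, 3, 7, 10, 12}.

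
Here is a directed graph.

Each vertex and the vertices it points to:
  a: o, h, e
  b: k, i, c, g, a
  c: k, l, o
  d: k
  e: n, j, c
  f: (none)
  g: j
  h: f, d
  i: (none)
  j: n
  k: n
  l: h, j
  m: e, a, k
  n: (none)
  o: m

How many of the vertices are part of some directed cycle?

A vertex is on a directed cycle iff it belongs to a strongly connected component of size ≥ 2 (or has a self-loop).
The vertices on cycles are {a, c, e, m, o} — 5 in total.

5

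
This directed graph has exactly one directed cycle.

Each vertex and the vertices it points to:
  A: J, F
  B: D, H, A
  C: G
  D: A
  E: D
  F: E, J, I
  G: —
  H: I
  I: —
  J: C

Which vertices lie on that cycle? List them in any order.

A, D, E, F

DFS with gray/black marking from A:
A gray
  J gray
    C gray
      G gray
      G black
    C black
  J black
  F gray
    E gray
      D gray
        D→A: A is gray → back edge
Back edge closes the cycle A → F → E → D → A; its vertices are {A, D, E, F}.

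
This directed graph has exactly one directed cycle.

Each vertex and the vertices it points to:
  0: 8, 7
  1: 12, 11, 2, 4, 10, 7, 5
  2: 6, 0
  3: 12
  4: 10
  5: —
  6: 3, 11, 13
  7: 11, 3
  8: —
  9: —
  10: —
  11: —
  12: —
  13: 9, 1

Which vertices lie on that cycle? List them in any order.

DFS with gray/black marking from 2:
2 gray
  6 gray
    3 gray
      12 gray
      12 black
    3 black
    11 gray
    11 black
    13 gray
      9 gray
      9 black
      1 gray
        1→12: 12 black — skip
        1→11: 11 black — skip
        1→2: 2 is gray → back edge
Back edge closes the cycle 2 → 6 → 13 → 1 → 2; its vertices are {1, 2, 6, 13}.

1, 2, 6, 13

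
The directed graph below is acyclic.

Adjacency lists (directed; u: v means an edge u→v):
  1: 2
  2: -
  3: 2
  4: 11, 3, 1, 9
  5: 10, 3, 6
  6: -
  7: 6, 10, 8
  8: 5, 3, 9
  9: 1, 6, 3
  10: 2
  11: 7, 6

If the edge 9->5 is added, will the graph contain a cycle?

No

Adding 9→5 creates a cycle iff 5 can already reach 9.
Explore from 5: no path reaches 9. The graph stays acyclic.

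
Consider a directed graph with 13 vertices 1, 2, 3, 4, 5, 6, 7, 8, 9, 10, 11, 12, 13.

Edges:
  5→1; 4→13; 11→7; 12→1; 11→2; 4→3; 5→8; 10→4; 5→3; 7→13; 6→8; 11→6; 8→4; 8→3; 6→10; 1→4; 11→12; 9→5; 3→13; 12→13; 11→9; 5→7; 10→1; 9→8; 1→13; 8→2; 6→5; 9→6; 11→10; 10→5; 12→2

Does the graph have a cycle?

DFS with white/gray/black marking, starting from 10:
10 gray
  1 gray
    13 gray
    13 black
    4 gray
      4→13: 13 black — skip
      3 gray
        3→13: 13 black — skip
      3 black
    4 black
  1 black
  10→4: 4 black — skip
  5 gray
    7 gray
      7→13: 13 black — skip
    7 black
    5→1: 1 black — skip
    8 gray
      8→3: 3 black — skip
      2 gray
      2 black
      8→4: 4 black — skip
    8 black
    5→3: 3 black — skip
  5 black
10 black
6 gray
  6→8: 8 black — skip
  6→5: 5 black — skip
  6→10: 10 black — skip
6 black
9 gray
  9→6: 6 black — skip
  9→8: 8 black — skip
  9→5: 5 black — skip
9 black
11 gray
  11→7: 7 black — skip
  11→9: 9 black — skip
  12 gray
    12→2: 2 black — skip
    12→13: 13 black — skip
    12→1: 1 black — skip
  12 black
  11→10: 10 black — skip
  11→2: 2 black — skip
  11→6: 6 black — skip
11 black
Every edge goes to a white or black vertex — no back edge, so the graph is acyclic.

No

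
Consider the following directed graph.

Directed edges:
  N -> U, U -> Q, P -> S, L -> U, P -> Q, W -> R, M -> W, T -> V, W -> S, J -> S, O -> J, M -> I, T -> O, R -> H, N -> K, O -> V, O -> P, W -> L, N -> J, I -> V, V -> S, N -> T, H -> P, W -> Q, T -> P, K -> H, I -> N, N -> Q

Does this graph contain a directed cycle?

No

DFS with white/gray/black marking, starting from R:
R gray
  H gray
    P gray
      S gray
      S black
      Q gray
      Q black
    P black
  H black
R black
T gray
  V gray
    V→S: S black — skip
  V black
  T→P: P black — skip
  O gray
    O→V: V black — skip
    O→P: P black — skip
    J gray
      J→S: S black — skip
    J black
  O black
T black
I gray
  N gray
    N→J: J black — skip
    U gray
      U→Q: Q black — skip
    U black
    N→Q: Q black — skip
    K gray
      K→H: H black — skip
    K black
    N→T: T black — skip
  N black
  I→V: V black — skip
I black
L gray
  L→U: U black — skip
L black
W gray
  W→S: S black — skip
  W→R: R black — skip
  W→L: L black — skip
  W→Q: Q black — skip
W black
M gray
  M→W: W black — skip
  M→I: I black — skip
M black
Every edge goes to a white or black vertex — no back edge, so the graph is acyclic.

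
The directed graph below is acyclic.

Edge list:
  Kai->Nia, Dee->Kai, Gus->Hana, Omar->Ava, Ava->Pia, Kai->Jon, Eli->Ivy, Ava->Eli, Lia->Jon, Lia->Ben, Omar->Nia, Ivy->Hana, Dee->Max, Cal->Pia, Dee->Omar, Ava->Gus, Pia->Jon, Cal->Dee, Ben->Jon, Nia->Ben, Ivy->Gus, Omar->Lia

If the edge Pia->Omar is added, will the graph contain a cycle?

Yes

Adding Pia→Omar creates a cycle iff Omar can already reach Pia.
Path from Omar: Omar → Ava → Pia.
So Omar → … → Pia → Omar is a cycle.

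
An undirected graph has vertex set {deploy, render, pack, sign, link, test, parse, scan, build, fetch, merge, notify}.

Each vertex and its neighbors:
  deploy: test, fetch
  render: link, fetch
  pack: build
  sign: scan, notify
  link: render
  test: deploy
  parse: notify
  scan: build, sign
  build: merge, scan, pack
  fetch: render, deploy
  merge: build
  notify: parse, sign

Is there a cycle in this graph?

No

DFS, tracking each vertex's parent; an edge to a visited non-parent vertex closes a cycle.
Start from test:
visit test (parent –)
  visit deploy (parent test)
    deploy–test: parent, skip
    visit fetch (parent deploy)
      visit render (parent fetch)
        visit link (parent render)
          link–render: parent, skip
        render–fetch: parent, skip
      fetch–deploy: parent, skip
visit pack (parent –)
  visit build (parent pack)
    visit merge (parent build)
      merge–build: parent, skip
    visit scan (parent build)
      scan–build: parent, skip
      visit sign (parent scan)
        sign–scan: parent, skip
        visit notify (parent sign)
          visit parse (parent notify)
            parse–notify: parent, skip
          notify–sign: parent, skip
    build–pack: parent, skip
No non-parent visited neighbor found — the graph is a forest.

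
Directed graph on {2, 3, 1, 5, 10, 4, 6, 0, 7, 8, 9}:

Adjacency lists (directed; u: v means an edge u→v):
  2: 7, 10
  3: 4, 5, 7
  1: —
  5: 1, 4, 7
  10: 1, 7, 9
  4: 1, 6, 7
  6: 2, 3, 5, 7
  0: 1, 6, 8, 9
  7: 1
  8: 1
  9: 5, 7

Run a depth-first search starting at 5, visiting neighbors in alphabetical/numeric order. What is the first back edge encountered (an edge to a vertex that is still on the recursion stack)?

9→5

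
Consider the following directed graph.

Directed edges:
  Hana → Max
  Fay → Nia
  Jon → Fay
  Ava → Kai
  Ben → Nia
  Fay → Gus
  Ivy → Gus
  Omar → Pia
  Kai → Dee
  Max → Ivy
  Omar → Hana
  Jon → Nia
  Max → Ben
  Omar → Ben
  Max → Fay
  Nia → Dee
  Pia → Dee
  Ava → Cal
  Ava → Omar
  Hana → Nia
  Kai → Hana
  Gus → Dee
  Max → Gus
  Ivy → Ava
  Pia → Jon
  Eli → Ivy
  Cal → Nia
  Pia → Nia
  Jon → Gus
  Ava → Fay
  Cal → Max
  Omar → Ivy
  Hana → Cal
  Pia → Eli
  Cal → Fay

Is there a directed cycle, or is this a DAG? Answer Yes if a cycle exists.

DFS with white/gray/black marking, starting from Kai:
Kai gray
  Dee gray
  Dee black
  Hana gray
    Nia gray
      Nia→Dee: Dee black — skip
    Nia black
    Cal gray
      Max gray
        Ivy gray
          Ava gray
            Ava→Kai: Kai is gray → back edge
Back edge found, so a cycle exists: Kai → Hana → Cal → Max → Ivy → Ava → Kai.

Yes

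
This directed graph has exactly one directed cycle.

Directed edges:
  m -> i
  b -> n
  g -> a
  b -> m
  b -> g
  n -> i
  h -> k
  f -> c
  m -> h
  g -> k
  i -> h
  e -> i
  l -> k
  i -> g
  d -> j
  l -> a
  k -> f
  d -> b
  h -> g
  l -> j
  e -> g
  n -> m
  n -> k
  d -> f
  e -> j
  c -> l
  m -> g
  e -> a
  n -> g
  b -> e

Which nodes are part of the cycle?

c, f, k, l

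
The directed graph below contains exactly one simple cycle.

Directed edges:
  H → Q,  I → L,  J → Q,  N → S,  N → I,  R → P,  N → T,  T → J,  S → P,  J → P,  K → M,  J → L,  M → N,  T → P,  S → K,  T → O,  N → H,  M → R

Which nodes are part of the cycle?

DFS with gray/black marking from N:
N gray
  H gray
    Q gray
    Q black
  H black
  I gray
    L gray
    L black
  I black
  S gray
    K gray
      M gray
        M→N: N is gray → back edge
Back edge closes the cycle N → S → K → M → N; its vertices are {K, M, N, S}.

K, M, N, S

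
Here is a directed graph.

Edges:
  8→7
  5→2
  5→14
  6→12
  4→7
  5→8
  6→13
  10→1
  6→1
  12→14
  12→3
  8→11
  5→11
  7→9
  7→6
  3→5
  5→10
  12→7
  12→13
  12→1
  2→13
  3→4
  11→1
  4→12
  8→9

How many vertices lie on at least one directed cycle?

A vertex is on a directed cycle iff it belongs to a strongly connected component of size ≥ 2 (or has a self-loop).
The vertices on cycles are {3, 4, 5, 6, 7, 8, 12} — 7 in total.

7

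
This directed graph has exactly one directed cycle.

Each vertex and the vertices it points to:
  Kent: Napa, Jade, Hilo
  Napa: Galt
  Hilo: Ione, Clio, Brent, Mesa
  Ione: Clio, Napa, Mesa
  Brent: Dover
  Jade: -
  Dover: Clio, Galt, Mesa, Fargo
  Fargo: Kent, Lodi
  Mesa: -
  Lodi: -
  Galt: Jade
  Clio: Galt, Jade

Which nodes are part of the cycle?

DFS with gray/black marking from Fargo:
Fargo gray
  Kent gray
    Napa gray
      Galt gray
        Jade gray
        Jade black
      Galt black
    Napa black
    Kent→Jade: Jade black — skip
    Hilo gray
      Ione gray
        Clio gray
          Clio→Galt: Galt black — skip
          Clio→Jade: Jade black — skip
        Clio black
        Ione→Napa: Napa black — skip
        Mesa gray
        Mesa black
      Ione black
      Hilo→Clio: Clio black — skip
      Brent gray
        Dover gray
          Dover→Clio: Clio black — skip
          Dover→Galt: Galt black — skip
          Dover→Mesa: Mesa black — skip
          Dover→Fargo: Fargo is gray → back edge
Back edge closes the cycle Fargo → Kent → Hilo → Brent → Dover → Fargo; its vertices are {Hilo, Kent, Brent, Dover, Fargo}.

Hilo, Kent, Brent, Dover, Fargo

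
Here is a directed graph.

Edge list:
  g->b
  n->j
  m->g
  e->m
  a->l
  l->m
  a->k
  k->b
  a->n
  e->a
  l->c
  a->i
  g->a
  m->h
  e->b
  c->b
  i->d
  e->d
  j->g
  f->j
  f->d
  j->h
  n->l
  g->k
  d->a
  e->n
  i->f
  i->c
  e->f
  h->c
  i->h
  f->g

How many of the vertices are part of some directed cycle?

9

A vertex is on a directed cycle iff it belongs to a strongly connected component of size ≥ 2 (or has a self-loop).
The vertices on cycles are {a, d, f, g, i, j, l, m, n} — 9 in total.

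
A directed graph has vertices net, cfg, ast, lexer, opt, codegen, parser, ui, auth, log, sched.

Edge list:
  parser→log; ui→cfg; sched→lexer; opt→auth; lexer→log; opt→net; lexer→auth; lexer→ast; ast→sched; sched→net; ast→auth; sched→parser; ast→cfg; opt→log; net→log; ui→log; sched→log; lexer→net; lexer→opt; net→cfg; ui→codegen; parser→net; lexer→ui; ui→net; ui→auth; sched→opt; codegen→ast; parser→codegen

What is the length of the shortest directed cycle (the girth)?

3

For each vertex v, BFS finds the shortest path from v back to v.
The shortest such closed walk is sched → lexer → ast → sched, length 3.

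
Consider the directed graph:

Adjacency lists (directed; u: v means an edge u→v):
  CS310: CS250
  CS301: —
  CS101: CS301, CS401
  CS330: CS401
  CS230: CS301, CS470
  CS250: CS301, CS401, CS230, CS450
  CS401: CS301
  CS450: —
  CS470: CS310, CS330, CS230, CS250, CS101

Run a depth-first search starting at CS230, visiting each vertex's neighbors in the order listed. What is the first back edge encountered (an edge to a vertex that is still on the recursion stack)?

DFS from CS230 (visiting each vertex's neighbors in the order listed); mark gray on enter, black on exit:
CS230 gray
  CS301 gray
  CS301 black
  CS470 gray
    CS310 gray
      CS250 gray
        CS250→CS301: CS301 black — skip
        CS401 gray
          CS401→CS301: CS301 black — skip
        CS401 black
        CS250→CS230: CS230 is gray → back edge
First back edge: CS250 → CS230.

CS250→CS230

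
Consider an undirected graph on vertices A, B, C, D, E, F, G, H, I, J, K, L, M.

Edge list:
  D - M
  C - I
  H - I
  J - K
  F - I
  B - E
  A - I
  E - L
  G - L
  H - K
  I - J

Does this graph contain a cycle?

Yes

DFS, tracking each vertex's parent; an edge to a visited non-parent vertex closes a cycle.
Start from I:
visit I (parent –)
  visit F (parent I)
    F–I: parent, skip
  visit C (parent I)
    C–I: parent, skip
  visit A (parent I)
    A–I: parent, skip
  visit H (parent I)
    visit K (parent H)
      K–H: parent, skip
      visit J (parent K)
        J–K: parent, skip
        J–I: I visited and ≠ parent → cycle
Cycle: I – H – K – J – I.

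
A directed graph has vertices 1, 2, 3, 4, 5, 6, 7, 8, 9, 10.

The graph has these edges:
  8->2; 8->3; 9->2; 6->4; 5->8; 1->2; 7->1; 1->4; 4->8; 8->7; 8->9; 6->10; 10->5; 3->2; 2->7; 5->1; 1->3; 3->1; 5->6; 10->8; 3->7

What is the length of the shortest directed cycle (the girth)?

For each vertex v, BFS finds the shortest path from v back to v.
The shortest such closed walk is 1 → 3 → 1, length 2.

2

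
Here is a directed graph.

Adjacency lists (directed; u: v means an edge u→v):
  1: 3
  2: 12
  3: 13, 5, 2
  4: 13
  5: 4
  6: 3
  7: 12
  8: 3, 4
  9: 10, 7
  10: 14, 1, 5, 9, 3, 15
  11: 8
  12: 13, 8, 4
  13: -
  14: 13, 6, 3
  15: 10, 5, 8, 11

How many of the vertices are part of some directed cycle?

7

A vertex is on a directed cycle iff it belongs to a strongly connected component of size ≥ 2 (or has a self-loop).
The vertices on cycles are {2, 3, 8, 9, 10, 12, 15} — 7 in total.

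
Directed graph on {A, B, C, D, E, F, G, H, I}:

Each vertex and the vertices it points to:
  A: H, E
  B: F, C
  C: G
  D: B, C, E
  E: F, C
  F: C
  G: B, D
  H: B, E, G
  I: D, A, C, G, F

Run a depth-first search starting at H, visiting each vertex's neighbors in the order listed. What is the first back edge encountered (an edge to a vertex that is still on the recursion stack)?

DFS from H (visiting each vertex's neighbors in the order listed); mark gray on enter, black on exit:
H gray
  B gray
    F gray
      C gray
        G gray
          G→B: B is gray → back edge
First back edge: G → B.

G->B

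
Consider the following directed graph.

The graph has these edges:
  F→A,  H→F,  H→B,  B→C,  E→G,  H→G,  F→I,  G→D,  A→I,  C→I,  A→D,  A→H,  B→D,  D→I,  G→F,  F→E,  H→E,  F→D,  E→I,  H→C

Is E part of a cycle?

Yes

E is on a cycle iff E can reach itself via ≥1 edge.
E → G → F → E — yes.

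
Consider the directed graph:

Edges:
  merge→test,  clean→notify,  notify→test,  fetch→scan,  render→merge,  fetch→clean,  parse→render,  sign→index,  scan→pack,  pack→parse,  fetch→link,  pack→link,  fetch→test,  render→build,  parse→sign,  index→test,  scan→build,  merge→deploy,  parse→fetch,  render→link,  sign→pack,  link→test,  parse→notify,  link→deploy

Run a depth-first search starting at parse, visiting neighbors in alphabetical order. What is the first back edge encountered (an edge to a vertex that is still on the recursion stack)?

pack->parse

DFS from parse (visiting neighbors in alphabetical order); mark gray on enter, black on exit:
parse gray
  fetch gray
    clean gray
      notify gray
        test gray
        test black
      notify black
    clean black
    link gray
      deploy gray
      deploy black
      link→test: test black — skip
    link black
    scan gray
      build gray
      build black
      pack gray
        pack→link: link black — skip
        pack→parse: parse is gray → back edge
First back edge: pack → parse.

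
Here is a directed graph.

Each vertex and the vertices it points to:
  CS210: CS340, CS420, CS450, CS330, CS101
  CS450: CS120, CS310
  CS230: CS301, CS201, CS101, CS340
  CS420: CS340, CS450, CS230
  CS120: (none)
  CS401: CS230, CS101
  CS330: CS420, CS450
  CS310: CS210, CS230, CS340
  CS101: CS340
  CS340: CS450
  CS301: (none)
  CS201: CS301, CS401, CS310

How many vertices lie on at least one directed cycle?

A vertex is on a directed cycle iff it belongs to a strongly connected component of size ≥ 2 (or has a self-loop).
The vertices on cycles are {CS101, CS201, CS210, CS230, CS310, CS330, CS340, CS401, CS420, CS450} — 10 in total.

10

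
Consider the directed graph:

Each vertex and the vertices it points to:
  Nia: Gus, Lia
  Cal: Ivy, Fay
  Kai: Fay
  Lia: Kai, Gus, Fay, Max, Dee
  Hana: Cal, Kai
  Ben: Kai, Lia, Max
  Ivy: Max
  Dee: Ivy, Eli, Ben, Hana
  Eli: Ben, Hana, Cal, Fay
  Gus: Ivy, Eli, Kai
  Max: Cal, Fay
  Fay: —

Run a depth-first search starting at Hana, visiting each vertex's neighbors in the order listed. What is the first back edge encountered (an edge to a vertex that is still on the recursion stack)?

DFS from Hana (visiting each vertex's neighbors in the order listed); mark gray on enter, black on exit:
Hana gray
  Cal gray
    Ivy gray
      Max gray
        Max→Cal: Cal is gray → back edge
First back edge: Max → Cal.

Max→Cal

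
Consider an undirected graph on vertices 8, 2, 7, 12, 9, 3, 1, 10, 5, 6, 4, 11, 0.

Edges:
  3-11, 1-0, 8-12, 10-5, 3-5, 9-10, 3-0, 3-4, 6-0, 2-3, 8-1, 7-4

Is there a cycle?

No

DFS, tracking each vertex's parent; an edge to a visited non-parent vertex closes a cycle.
Start from 2:
visit 2 (parent –)
  visit 3 (parent 2)
    visit 0 (parent 3)
      visit 1 (parent 0)
        1–0: parent, skip
        visit 8 (parent 1)
          visit 12 (parent 8)
            12–8: parent, skip
          8–1: parent, skip
      visit 6 (parent 0)
        6–0: parent, skip
      0–3: parent, skip
    3–2: parent, skip
    visit 11 (parent 3)
      11–3: parent, skip
    visit 5 (parent 3)
      5–3: parent, skip
      visit 10 (parent 5)
        10–5: parent, skip
        visit 9 (parent 10)
          9–10: parent, skip
    visit 4 (parent 3)
      visit 7 (parent 4)
        7–4: parent, skip
      4–3: parent, skip
No non-parent visited neighbor found — the graph is a forest.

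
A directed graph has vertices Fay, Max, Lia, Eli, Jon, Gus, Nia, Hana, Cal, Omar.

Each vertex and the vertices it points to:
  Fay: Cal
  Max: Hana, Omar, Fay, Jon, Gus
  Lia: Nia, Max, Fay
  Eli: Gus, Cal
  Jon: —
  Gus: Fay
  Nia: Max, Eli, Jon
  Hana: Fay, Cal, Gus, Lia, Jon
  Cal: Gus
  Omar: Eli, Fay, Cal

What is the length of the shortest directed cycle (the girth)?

3

For each vertex v, BFS finds the shortest path from v back to v.
The shortest such closed walk is Max → Hana → Lia → Max, length 3.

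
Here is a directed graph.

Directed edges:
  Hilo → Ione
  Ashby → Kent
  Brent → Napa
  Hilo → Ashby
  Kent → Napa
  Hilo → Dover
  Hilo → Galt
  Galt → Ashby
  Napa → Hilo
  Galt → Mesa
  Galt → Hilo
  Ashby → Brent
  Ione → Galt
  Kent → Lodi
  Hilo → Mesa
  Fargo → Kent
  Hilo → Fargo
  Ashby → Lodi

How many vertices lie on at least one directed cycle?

A vertex is on a directed cycle iff it belongs to a strongly connected component of size ≥ 2 (or has a self-loop).
The vertices on cycles are {Galt, Hilo, Ione, Kent, Napa, Ashby, Brent, Fargo} — 8 in total.

8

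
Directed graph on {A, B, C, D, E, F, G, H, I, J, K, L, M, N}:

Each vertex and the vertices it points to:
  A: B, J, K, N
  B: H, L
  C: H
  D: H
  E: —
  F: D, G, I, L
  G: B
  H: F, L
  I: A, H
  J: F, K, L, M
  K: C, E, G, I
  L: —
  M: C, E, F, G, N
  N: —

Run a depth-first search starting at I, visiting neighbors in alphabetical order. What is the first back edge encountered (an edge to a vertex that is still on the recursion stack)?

D->H

DFS from I (visiting neighbors in alphabetical order); mark gray on enter, black on exit:
I gray
  A gray
    B gray
      H gray
        F gray
          D gray
            D→H: H is gray → back edge
First back edge: D → H.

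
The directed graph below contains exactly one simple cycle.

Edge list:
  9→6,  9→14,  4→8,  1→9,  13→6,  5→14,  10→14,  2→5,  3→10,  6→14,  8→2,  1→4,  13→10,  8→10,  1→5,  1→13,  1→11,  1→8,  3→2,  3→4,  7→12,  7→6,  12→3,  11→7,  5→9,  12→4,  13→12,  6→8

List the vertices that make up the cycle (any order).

2, 5, 6, 8, 9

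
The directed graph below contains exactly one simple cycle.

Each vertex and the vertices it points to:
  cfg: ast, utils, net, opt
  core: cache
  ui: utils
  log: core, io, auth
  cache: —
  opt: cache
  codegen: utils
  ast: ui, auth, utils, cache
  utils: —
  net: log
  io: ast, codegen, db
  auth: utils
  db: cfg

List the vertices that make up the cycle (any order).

db, io, cfg, log, net

DFS with gray/black marking from cfg:
cfg gray
  ast gray
    ui gray
      utils gray
      utils black
    ui black
    auth gray
      auth→utils: utils black — skip
    auth black
    ast→utils: utils black — skip
    cache gray
    cache black
  ast black
  cfg→utils: utils black — skip
  net gray
    log gray
      core gray
        core→cache: cache black — skip
      core black
      io gray
        io→ast: ast black — skip
        codegen gray
          codegen→utils: utils black — skip
        codegen black
        db gray
          db→cfg: cfg is gray → back edge
Back edge closes the cycle cfg → net → log → io → db → cfg; its vertices are {db, io, cfg, log, net}.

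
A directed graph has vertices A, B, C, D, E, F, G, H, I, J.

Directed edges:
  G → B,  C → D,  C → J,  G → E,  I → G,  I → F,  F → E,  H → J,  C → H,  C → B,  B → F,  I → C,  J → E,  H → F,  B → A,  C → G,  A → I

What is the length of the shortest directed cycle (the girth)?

For each vertex v, BFS finds the shortest path from v back to v.
The shortest such closed walk is C → B → A → I → C, length 4.

4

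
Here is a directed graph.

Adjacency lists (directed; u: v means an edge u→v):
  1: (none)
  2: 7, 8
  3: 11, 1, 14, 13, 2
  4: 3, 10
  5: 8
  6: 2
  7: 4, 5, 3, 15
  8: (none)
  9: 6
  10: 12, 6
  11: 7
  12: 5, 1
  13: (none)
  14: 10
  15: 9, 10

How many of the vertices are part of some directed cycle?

A vertex is on a directed cycle iff it belongs to a strongly connected component of size ≥ 2 (or has a self-loop).
The vertices on cycles are {2, 3, 4, 6, 7, 9, 10, 11, 14, 15} — 10 in total.

10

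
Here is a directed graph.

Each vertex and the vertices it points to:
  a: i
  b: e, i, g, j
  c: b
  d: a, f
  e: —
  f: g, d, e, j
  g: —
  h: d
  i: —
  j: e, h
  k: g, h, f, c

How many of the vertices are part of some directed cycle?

A vertex is on a directed cycle iff it belongs to a strongly connected component of size ≥ 2 (or has a self-loop).
The vertices on cycles are {d, f, h, j} — 4 in total.

4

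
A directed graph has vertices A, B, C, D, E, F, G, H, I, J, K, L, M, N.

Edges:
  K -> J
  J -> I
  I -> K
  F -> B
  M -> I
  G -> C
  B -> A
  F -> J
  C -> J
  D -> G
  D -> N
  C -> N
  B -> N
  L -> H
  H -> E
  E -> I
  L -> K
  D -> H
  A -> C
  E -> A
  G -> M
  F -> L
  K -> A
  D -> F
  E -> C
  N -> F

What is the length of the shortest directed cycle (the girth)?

For each vertex v, BFS finds the shortest path from v back to v.
The shortest such closed walk is F → B → N → F, length 3.

3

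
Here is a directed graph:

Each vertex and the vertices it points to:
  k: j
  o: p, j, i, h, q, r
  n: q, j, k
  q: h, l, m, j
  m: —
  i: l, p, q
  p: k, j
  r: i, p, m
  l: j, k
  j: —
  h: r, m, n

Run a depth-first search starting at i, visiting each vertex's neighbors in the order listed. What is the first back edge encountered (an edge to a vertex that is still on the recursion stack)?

r->i

DFS from i (visiting each vertex's neighbors in the order listed); mark gray on enter, black on exit:
i gray
  l gray
    j gray
    j black
    k gray
      k→j: j black — skip
    k black
  l black
  p gray
    p→k: k black — skip
    p→j: j black — skip
  p black
  q gray
    h gray
      r gray
        r→i: i is gray → back edge
First back edge: r → i.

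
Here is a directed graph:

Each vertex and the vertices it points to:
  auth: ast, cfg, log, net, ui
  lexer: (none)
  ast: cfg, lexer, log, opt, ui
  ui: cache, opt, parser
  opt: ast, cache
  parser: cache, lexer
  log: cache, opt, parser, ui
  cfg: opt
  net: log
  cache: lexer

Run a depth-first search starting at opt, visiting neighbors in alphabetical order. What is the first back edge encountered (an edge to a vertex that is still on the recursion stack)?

cfg→opt

DFS from opt (visiting neighbors in alphabetical order); mark gray on enter, black on exit:
opt gray
  ast gray
    cfg gray
      cfg→opt: opt is gray → back edge
First back edge: cfg → opt.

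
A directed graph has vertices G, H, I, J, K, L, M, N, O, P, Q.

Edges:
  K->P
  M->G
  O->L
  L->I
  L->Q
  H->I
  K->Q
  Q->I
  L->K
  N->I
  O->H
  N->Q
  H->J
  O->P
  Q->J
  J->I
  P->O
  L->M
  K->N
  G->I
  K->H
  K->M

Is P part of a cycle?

P is on a cycle iff P can reach itself via ≥1 edge.
P → O → P — yes.

Yes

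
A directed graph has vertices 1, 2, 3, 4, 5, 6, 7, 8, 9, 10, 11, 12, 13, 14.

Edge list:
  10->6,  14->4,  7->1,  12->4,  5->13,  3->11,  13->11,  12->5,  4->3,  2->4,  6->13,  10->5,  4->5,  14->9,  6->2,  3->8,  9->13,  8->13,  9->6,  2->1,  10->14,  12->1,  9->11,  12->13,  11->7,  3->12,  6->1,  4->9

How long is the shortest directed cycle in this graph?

For each vertex v, BFS finds the shortest path from v back to v.
The shortest such closed walk is 4 → 3 → 12 → 4, length 3.

3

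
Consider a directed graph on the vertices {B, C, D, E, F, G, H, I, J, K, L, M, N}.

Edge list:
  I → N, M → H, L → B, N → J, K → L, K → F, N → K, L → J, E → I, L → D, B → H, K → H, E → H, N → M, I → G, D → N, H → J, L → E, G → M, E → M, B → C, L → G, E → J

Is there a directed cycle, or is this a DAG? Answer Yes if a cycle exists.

DFS with white/gray/black marking, starting from C:
C gray
C black
B gray
  B→C: C black — skip
  H gray
    J gray
    J black
  H black
B black
D gray
  N gray
    K gray
      F gray
      F black
      L gray
        L→J: J black — skip
        G gray
          M gray
            M→H: H black — skip
          M black
        G black
        E gray
          E→H: H black — skip
          I gray
            I→N: N is gray → back edge
Back edge found, so a cycle exists: N → K → L → E → I → N.

Yes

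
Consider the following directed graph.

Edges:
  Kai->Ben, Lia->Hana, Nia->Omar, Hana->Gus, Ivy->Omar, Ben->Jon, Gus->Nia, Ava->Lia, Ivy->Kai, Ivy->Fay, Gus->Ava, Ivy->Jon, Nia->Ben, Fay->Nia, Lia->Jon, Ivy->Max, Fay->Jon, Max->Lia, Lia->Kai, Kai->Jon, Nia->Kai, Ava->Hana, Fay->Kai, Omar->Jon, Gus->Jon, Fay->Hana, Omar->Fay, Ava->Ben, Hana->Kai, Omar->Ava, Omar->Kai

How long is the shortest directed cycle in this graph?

3

For each vertex v, BFS finds the shortest path from v back to v.
The shortest such closed walk is Omar → Fay → Nia → Omar, length 3.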